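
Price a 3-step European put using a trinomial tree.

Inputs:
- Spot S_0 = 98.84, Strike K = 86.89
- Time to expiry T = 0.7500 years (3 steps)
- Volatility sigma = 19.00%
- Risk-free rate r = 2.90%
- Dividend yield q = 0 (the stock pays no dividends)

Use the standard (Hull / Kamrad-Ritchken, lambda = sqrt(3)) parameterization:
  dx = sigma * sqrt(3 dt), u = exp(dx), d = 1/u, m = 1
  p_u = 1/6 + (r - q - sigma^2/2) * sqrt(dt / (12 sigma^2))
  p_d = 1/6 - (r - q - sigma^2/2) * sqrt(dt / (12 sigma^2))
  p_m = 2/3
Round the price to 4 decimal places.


dt = T/N = 0.250000; dx = sigma*sqrt(3*dt) = 0.164545
u = exp(dx) = 1.178856; d = 1/u = 0.848280
p_u = 0.174985, p_m = 0.666667, p_d = 0.158348
Discount per step: exp(-r*dt) = 0.992776
Stock lattice S(k, j) with j the centered position index:
  k=0: S(0,+0) = 98.8400
  k=1: S(1,-1) = 83.8440; S(1,+0) = 98.8400; S(1,+1) = 116.5182
  k=2: S(2,-2) = 71.1231; S(2,-1) = 83.8440; S(2,+0) = 98.8400; S(2,+1) = 116.5182; S(2,+2) = 137.3582
  k=3: S(3,-3) = 60.3323; S(3,-2) = 71.1231; S(3,-1) = 83.8440; S(3,+0) = 98.8400; S(3,+1) = 116.5182; S(3,+2) = 137.3582; S(3,+3) = 161.9256
Terminal payoffs V(N, j) = max(K - S_T, 0):
  V(3,-3) = 26.557683; V(3,-2) = 15.766861; V(3,-1) = 3.046031; V(3,+0) = 0.000000; V(3,+1) = 0.000000; V(3,+2) = 0.000000; V(3,+3) = 0.000000
Backward induction: V(k, j) = exp(-r*dt) * [p_u * V(k+1, j+1) + p_m * V(k+1, j) + p_d * V(k+1, j-1)]
  V(2,-2) = exp(-r*dt) * [p_u*3.046031 + p_m*15.766861 + p_d*26.557683] = 15.139454
  V(2,-1) = exp(-r*dt) * [p_u*0.000000 + p_m*3.046031 + p_d*15.766861] = 4.494638
  V(2,+0) = exp(-r*dt) * [p_u*0.000000 + p_m*0.000000 + p_d*3.046031] = 0.478850
  V(2,+1) = exp(-r*dt) * [p_u*0.000000 + p_m*0.000000 + p_d*0.000000] = 0.000000
  V(2,+2) = exp(-r*dt) * [p_u*0.000000 + p_m*0.000000 + p_d*0.000000] = 0.000000
  V(1,-1) = exp(-r*dt) * [p_u*0.478850 + p_m*4.494638 + p_d*15.139454] = 5.437955
  V(1,+0) = exp(-r*dt) * [p_u*0.000000 + p_m*0.478850 + p_d*4.494638] = 1.023504
  V(1,+1) = exp(-r*dt) * [p_u*0.000000 + p_m*0.000000 + p_d*0.478850] = 0.075277
  V(0,+0) = exp(-r*dt) * [p_u*0.075277 + p_m*1.023504 + p_d*5.437955] = 1.545354

Answer: Price = V(0,0) = 1.5454


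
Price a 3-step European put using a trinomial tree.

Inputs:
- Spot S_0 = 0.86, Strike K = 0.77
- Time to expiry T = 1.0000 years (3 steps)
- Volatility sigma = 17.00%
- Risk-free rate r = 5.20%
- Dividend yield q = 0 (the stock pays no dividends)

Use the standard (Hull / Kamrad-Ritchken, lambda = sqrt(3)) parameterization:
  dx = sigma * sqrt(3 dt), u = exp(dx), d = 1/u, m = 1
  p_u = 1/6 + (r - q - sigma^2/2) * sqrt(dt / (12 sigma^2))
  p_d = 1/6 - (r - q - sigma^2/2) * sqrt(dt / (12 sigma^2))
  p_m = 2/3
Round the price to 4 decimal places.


dt = T/N = 0.333333; dx = sigma*sqrt(3*dt) = 0.170000
u = exp(dx) = 1.185305; d = 1/u = 0.843665
p_u = 0.203480, p_m = 0.666667, p_d = 0.129853
Discount per step: exp(-r*dt) = 0.982816
Stock lattice S(k, j) with j the centered position index:
  k=0: S(0,+0) = 0.8600
  k=1: S(1,-1) = 0.7256; S(1,+0) = 0.8600; S(1,+1) = 1.0194
  k=2: S(2,-2) = 0.6121; S(2,-1) = 0.7256; S(2,+0) = 0.8600; S(2,+1) = 1.0194; S(2,+2) = 1.2083
  k=3: S(3,-3) = 0.5164; S(3,-2) = 0.6121; S(3,-1) = 0.7256; S(3,+0) = 0.8600; S(3,+1) = 1.0194; S(3,+2) = 1.2083; S(3,+3) = 1.4322
Terminal payoffs V(N, j) = max(K - S_T, 0):
  V(3,-3) = 0.253574; V(3,-2) = 0.157878; V(3,-1) = 0.044448; V(3,+0) = 0.000000; V(3,+1) = 0.000000; V(3,+2) = 0.000000; V(3,+3) = 0.000000
Backward induction: V(k, j) = exp(-r*dt) * [p_u * V(k+1, j+1) + p_m * V(k+1, j) + p_d * V(k+1, j-1)]
  V(2,-2) = exp(-r*dt) * [p_u*0.044448 + p_m*0.157878 + p_d*0.253574] = 0.144693
  V(2,-1) = exp(-r*dt) * [p_u*0.000000 + p_m*0.044448 + p_d*0.157878] = 0.049272
  V(2,+0) = exp(-r*dt) * [p_u*0.000000 + p_m*0.000000 + p_d*0.044448] = 0.005673
  V(2,+1) = exp(-r*dt) * [p_u*0.000000 + p_m*0.000000 + p_d*0.000000] = 0.000000
  V(2,+2) = exp(-r*dt) * [p_u*0.000000 + p_m*0.000000 + p_d*0.000000] = 0.000000
  V(1,-1) = exp(-r*dt) * [p_u*0.005673 + p_m*0.049272 + p_d*0.144693] = 0.051884
  V(1,+0) = exp(-r*dt) * [p_u*0.000000 + p_m*0.005673 + p_d*0.049272] = 0.010005
  V(1,+1) = exp(-r*dt) * [p_u*0.000000 + p_m*0.000000 + p_d*0.005673] = 0.000724
  V(0,+0) = exp(-r*dt) * [p_u*0.000724 + p_m*0.010005 + p_d*0.051884] = 0.013322

Answer: Price = V(0,0) = 0.0133


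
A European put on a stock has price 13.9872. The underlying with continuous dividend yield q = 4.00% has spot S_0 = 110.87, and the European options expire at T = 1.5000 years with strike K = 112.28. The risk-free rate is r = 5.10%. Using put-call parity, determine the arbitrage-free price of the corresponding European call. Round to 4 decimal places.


Put-call parity: C - P = S_0 * exp(-qT) - K * exp(-rT).
S_0 * exp(-qT) = 110.8700 * 0.94176453 = 104.41343384
K * exp(-rT) = 112.2800 * 0.92635291 = 104.01090522
C = P + S*exp(-qT) - K*exp(-rT)
C = 13.9872 + 104.41343384 - 104.01090522 = 14.3897

Answer: Call price = 14.3897


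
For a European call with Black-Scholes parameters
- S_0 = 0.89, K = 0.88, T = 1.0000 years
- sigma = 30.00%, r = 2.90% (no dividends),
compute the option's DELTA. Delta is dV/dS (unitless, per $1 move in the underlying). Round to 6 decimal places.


Answer: Delta = 0.611922

Derivation:
d1 = 0.2843318508; d2 = -0.0156681492
phi(d1) = 0.3831376964; exp(-qT) = 1.0000000000; exp(-rT) = 0.9714164645
N(d1) = 0.6119219602
Delta = exp(-qT) * N(d1) = 1.0000000000 * 0.6119219602 = 0.611922


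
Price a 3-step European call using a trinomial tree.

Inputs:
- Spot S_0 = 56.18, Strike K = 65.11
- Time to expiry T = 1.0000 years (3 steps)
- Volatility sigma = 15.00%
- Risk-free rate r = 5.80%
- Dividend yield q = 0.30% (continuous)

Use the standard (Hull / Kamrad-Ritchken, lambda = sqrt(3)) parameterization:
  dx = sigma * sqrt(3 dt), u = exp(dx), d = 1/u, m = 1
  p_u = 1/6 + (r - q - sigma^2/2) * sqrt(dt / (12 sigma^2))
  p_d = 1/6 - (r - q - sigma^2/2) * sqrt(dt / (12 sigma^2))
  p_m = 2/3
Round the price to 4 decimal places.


dt = T/N = 0.333333; dx = sigma*sqrt(3*dt) = 0.150000
u = exp(dx) = 1.161834; d = 1/u = 0.860708
p_u = 0.215278, p_m = 0.666667, p_d = 0.118056
Discount per step: exp(-r*dt) = 0.980852
Stock lattice S(k, j) with j the centered position index:
  k=0: S(0,+0) = 56.1800
  k=1: S(1,-1) = 48.3546; S(1,+0) = 56.1800; S(1,+1) = 65.2718
  k=2: S(2,-2) = 41.6192; S(2,-1) = 48.3546; S(2,+0) = 56.1800; S(2,+1) = 65.2718; S(2,+2) = 75.8351
  k=3: S(3,-3) = 35.8219; S(3,-2) = 41.6192; S(3,-1) = 48.3546; S(3,+0) = 56.1800; S(3,+1) = 65.2718; S(3,+2) = 75.8351; S(3,+3) = 88.1078
Terminal payoffs V(N, j) = max(S_T - K, 0):
  V(3,-3) = 0.000000; V(3,-2) = 0.000000; V(3,-1) = 0.000000; V(3,+0) = 0.000000; V(3,+1) = 0.161848; V(3,+2) = 10.725068; V(3,+3) = 22.997779
Backward induction: V(k, j) = exp(-r*dt) * [p_u * V(k+1, j+1) + p_m * V(k+1, j) + p_d * V(k+1, j-1)]
  V(2,-2) = exp(-r*dt) * [p_u*0.000000 + p_m*0.000000 + p_d*0.000000] = 0.000000
  V(2,-1) = exp(-r*dt) * [p_u*0.000000 + p_m*0.000000 + p_d*0.000000] = 0.000000
  V(2,+0) = exp(-r*dt) * [p_u*0.161848 + p_m*0.000000 + p_d*0.000000] = 0.034175
  V(2,+1) = exp(-r*dt) * [p_u*10.725068 + p_m*0.161848 + p_d*0.000000] = 2.370492
  V(2,+2) = exp(-r*dt) * [p_u*22.997779 + p_m*10.725068 + p_d*0.161848] = 11.887992
  V(1,-1) = exp(-r*dt) * [p_u*0.034175 + p_m*0.000000 + p_d*0.000000] = 0.007216
  V(1,+0) = exp(-r*dt) * [p_u*2.370492 + p_m*0.034175 + p_d*0.000000] = 0.522890
  V(1,+1) = exp(-r*dt) * [p_u*11.887992 + p_m*2.370492 + p_d*0.034175] = 4.064243
  V(0,+0) = exp(-r*dt) * [p_u*4.064243 + p_m*0.522890 + p_d*0.007216] = 1.200942

Answer: Price = V(0,0) = 1.2009


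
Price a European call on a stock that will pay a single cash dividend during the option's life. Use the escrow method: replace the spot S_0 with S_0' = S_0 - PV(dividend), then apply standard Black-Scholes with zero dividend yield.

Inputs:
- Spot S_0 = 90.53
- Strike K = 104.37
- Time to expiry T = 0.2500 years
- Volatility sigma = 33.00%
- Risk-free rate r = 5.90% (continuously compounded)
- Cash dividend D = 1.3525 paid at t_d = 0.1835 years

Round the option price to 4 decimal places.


PV(D) = D * exp(-r * t_d) = 1.3525 * 0.98923190 = 1.33793614
S_0' = S_0 - PV(D) = 90.5300 - 1.33793614 = 89.19206386
d1 = (ln(S_0'/K) + (r + sigma^2/2)*T) / (sigma*sqrt(T)) = -0.78053159
d2 = d1 - sigma*sqrt(T) = -0.94553159
exp(-rT) = 0.98535825
N(d1) = 0.21753902; N(d2) = 0.17219378
C = S_0' * N(d1) - K * exp(-rT) * N(d2) = 89.19206386 * 0.21753902 - 104.3700 * 0.98535825 * 0.17219378 = 1.6940

Answer: Price = 1.6940


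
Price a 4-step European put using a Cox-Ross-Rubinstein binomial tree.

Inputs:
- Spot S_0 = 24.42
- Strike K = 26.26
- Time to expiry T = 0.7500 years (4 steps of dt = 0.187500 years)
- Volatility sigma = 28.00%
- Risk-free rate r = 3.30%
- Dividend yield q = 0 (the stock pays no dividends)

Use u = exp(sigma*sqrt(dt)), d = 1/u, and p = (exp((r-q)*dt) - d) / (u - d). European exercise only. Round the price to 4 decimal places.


Answer: Price = V(0,0) = 3.1477

Derivation:
dt = T/N = 0.187500
u = exp(sigma*sqrt(dt)) = 1.128900; d = 1/u = 0.885818
p = (exp((r-q)*dt) - d) / (u - d) = 0.495260
Discount per step: exp(-r*dt) = 0.993832
Stock lattice S(k, i) with i counting down-moves:
  k=0: S(0,0) = 24.4200
  k=1: S(1,0) = 27.5677; S(1,1) = 21.6317
  k=2: S(2,0) = 31.1212; S(2,1) = 24.4200; S(2,2) = 19.1617
  k=3: S(3,0) = 35.1327; S(3,1) = 27.5677; S(3,2) = 21.6317; S(3,3) = 16.9738
  k=4: S(4,0) = 39.6613; S(4,1) = 31.1212; S(4,2) = 24.4200; S(4,3) = 19.1617; S(4,4) = 15.0357
Terminal payoffs V(N, i) = max(K - S_T, 0):
  V(4,0) = 0.000000; V(4,1) = 0.000000; V(4,2) = 1.840000; V(4,3) = 7.098264; V(4,4) = 11.224287
Backward induction: V(k, i) = exp(-r*dt) * [p * V(k+1, i) + (1-p) * V(k+1, i+1)].
  V(3,0) = exp(-r*dt) * [p*0.000000 + (1-p)*0.000000] = 0.000000
  V(3,1) = exp(-r*dt) * [p*0.000000 + (1-p)*1.840000] = 0.922994
  V(3,2) = exp(-r*dt) * [p*1.840000 + (1-p)*7.098264] = 4.466338
  V(3,3) = exp(-r*dt) * [p*7.098264 + (1-p)*11.224287] = 9.124204
  V(2,0) = exp(-r*dt) * [p*0.000000 + (1-p)*0.922994] = 0.462999
  V(2,1) = exp(-r*dt) * [p*0.922994 + (1-p)*4.466338] = 2.694738
  V(2,2) = exp(-r*dt) * [p*4.466338 + (1-p)*9.124204] = 6.775299
  V(1,0) = exp(-r*dt) * [p*0.462999 + (1-p)*2.694738] = 1.579643
  V(1,1) = exp(-r*dt) * [p*2.694738 + (1-p)*6.775299] = 4.725036
  V(0,0) = exp(-r*dt) * [p*1.579643 + (1-p)*4.725036] = 3.147713


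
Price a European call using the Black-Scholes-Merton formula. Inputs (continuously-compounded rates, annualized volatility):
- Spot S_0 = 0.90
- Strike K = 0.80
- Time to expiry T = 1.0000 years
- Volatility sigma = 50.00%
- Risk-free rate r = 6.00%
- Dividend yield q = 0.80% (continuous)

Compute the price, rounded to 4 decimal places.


d1 = (ln(S/K) + (r - q + 0.5*sigma^2) * T) / (sigma * sqrt(T)) = 0.58956607
d2 = d1 - sigma * sqrt(T) = 0.08956607
exp(-rT) = 0.94176453; exp(-qT) = 0.99203191
C = S_0 * exp(-qT) * N(d1) - K * exp(-rT) * N(d2)
N(d1) = 0.72225920; N(d2) = 0.53568398
C = 0.9000 * 0.99203191 * 0.72225920 - 0.8000 * 0.94176453 * 0.53568398 = 0.2413

Answer: Price = 0.2413


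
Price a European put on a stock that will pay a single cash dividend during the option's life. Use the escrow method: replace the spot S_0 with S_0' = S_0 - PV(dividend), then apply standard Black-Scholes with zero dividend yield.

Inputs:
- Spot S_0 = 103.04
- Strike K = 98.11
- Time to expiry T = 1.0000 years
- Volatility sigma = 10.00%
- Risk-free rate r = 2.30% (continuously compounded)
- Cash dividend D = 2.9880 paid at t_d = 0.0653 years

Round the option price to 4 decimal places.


Answer: Price = 2.1677

Derivation:
PV(D) = D * exp(-r * t_d) = 2.9880 * 0.99849923 = 2.98351569
S_0' = S_0 - PV(D) = 103.0400 - 2.98351569 = 100.05648431
d1 = (ln(S_0'/K) + (r + sigma^2/2)*T) / (sigma*sqrt(T)) = 0.47645571
d2 = d1 - sigma*sqrt(T) = 0.37645571
exp(-rT) = 0.97726248
N(-d1) = 0.31687488; N(-d2) = 0.35328907
P = K * exp(-rT) * N(-d2) - S_0' * N(-d1) = 98.1100 * 0.97726248 * 0.35328907 - 100.05648431 * 0.31687488 = 2.1677


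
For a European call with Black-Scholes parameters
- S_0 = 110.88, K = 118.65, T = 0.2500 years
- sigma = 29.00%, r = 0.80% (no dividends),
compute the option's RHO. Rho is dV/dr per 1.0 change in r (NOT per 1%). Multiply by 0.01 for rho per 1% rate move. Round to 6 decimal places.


Answer: Rho = 8.866504

Derivation:
d1 = -0.3808065341; d2 = -0.5258065341
phi(d1) = 0.3710400238; exp(-qT) = 1.0000000000; exp(-rT) = 0.9980019987
N(d2) = 0.2995113171
Rho = K*T*exp(-rT)*N(d2) = 118.6500 * 0.2500 * 0.9980019987 * 0.2995113171 = 8.866504


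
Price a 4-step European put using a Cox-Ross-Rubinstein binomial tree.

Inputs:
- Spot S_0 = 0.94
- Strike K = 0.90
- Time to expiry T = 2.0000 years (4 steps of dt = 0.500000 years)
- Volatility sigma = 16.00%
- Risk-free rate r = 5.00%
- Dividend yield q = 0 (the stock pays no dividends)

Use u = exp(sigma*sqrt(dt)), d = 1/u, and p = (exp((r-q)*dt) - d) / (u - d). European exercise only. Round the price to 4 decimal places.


dt = T/N = 0.500000
u = exp(sigma*sqrt(dt)) = 1.119785; d = 1/u = 0.893028
p = (exp((r-q)*dt) - d) / (u - d) = 0.583386
Discount per step: exp(-r*dt) = 0.975310
Stock lattice S(k, i) with i counting down-moves:
  k=0: S(0,0) = 0.9400
  k=1: S(1,0) = 1.0526; S(1,1) = 0.8394
  k=2: S(2,0) = 1.1787; S(2,1) = 0.9400; S(2,2) = 0.7496
  k=3: S(3,0) = 1.3199; S(3,1) = 1.0526; S(3,2) = 0.8394; S(3,3) = 0.6695
  k=4: S(4,0) = 1.4780; S(4,1) = 1.1787; S(4,2) = 0.9400; S(4,3) = 0.7496; S(4,4) = 0.5978
Terminal payoffs V(N, i) = max(K - S_T, 0):
  V(4,0) = 0.000000; V(4,1) = 0.000000; V(4,2) = 0.000000; V(4,3) = 0.150351; V(4,4) = 0.302155
Backward induction: V(k, i) = exp(-r*dt) * [p * V(k+1, i) + (1-p) * V(k+1, i+1)].
  V(3,0) = exp(-r*dt) * [p*0.000000 + (1-p)*0.000000] = 0.000000
  V(3,1) = exp(-r*dt) * [p*0.000000 + (1-p)*0.000000] = 0.000000
  V(3,2) = exp(-r*dt) * [p*0.000000 + (1-p)*0.150351] = 0.061092
  V(3,3) = exp(-r*dt) * [p*0.150351 + (1-p)*0.302155] = 0.208321
  V(2,0) = exp(-r*dt) * [p*0.000000 + (1-p)*0.000000] = 0.000000
  V(2,1) = exp(-r*dt) * [p*0.000000 + (1-p)*0.061092] = 0.024823
  V(2,2) = exp(-r*dt) * [p*0.061092 + (1-p)*0.208321] = 0.119407
  V(1,0) = exp(-r*dt) * [p*0.000000 + (1-p)*0.024823] = 0.010086
  V(1,1) = exp(-r*dt) * [p*0.024823 + (1-p)*0.119407] = 0.062642
  V(0,0) = exp(-r*dt) * [p*0.010086 + (1-p)*0.062642] = 0.031192

Answer: Price = V(0,0) = 0.0312


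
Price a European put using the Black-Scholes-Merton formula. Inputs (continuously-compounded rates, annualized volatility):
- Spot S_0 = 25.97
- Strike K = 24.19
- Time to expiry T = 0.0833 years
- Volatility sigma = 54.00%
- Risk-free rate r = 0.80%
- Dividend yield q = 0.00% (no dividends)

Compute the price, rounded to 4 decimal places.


Answer: Price = 0.8207

Derivation:
d1 = (ln(S/K) + (r - q + 0.5*sigma^2) * T) / (sigma * sqrt(T)) = 0.53777617
d2 = d1 - sigma * sqrt(T) = 0.38192278
exp(-rT) = 0.99933382; exp(-qT) = 1.00000000
P = K * exp(-rT) * N(-d2) - S_0 * exp(-qT) * N(-d1)
N(-d1) = 0.29536579; N(-d2) = 0.35125932
P = 24.1900 * 0.99933382 * 0.35125932 - 25.9700 * 1.00000000 * 0.29536579 = 0.8207


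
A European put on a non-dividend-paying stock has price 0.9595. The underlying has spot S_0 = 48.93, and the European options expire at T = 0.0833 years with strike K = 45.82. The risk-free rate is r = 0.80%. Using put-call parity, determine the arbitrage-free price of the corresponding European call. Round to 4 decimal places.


Put-call parity: C - P = S_0 * exp(-qT) - K * exp(-rT).
S_0 * exp(-qT) = 48.9300 * 1.00000000 = 48.93000000
K * exp(-rT) = 45.8200 * 0.99933382 = 45.78947572
C = P + S*exp(-qT) - K*exp(-rT)
C = 0.9595 + 48.93000000 - 45.78947572 = 4.1000

Answer: Call price = 4.1000


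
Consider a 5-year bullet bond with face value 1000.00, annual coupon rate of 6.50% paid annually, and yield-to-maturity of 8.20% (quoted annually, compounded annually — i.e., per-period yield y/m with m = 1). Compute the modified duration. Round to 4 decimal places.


Coupon per period c = face * coupon_rate / m = 65.000000
Periods per year m = 1; per-period yield y/m = 0.082000
Number of cashflows N = 5
Cashflows (t years, CF_t, discount factor 1/(1+y/m)^(m*t), PV):
  t = 1.0000: CF_t = 65.000000, DF = 0.924214, PV = 60.073937
  t = 2.0000: CF_t = 65.000000, DF = 0.854172, PV = 55.521199
  t = 3.0000: CF_t = 65.000000, DF = 0.789438, PV = 51.313492
  t = 4.0000: CF_t = 65.000000, DF = 0.729610, PV = 47.424670
  t = 5.0000: CF_t = 1065.000000, DF = 0.674316, PV = 718.146923
Price P = sum_t PV_t = 932.480221
First compute Macaulay numerator sum_t t * PV_t:
  t * PV_t at t = 1.0000: 60.073937
  t * PV_t at t = 2.0000: 111.042398
  t * PV_t at t = 3.0000: 153.940477
  t * PV_t at t = 4.0000: 189.698678
  t * PV_t at t = 5.0000: 3590.734614
Macaulay duration D = 4105.490105 / 932.480221 = 4.402764
Modified duration = D / (1 + y/m) = 4.402764 / (1 + 0.082000) = 4.069098

Answer: Modified duration = 4.0691


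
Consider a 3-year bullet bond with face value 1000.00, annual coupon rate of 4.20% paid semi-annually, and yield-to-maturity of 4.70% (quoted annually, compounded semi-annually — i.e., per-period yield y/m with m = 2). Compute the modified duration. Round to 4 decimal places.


Answer: Modified duration = 2.7832

Derivation:
Coupon per period c = face * coupon_rate / m = 21.000000
Periods per year m = 2; per-period yield y/m = 0.023500
Number of cashflows N = 6
Cashflows (t years, CF_t, discount factor 1/(1+y/m)^(m*t), PV):
  t = 0.5000: CF_t = 21.000000, DF = 0.977040, PV = 20.517831
  t = 1.0000: CF_t = 21.000000, DF = 0.954606, PV = 20.046733
  t = 1.5000: CF_t = 21.000000, DF = 0.932688, PV = 19.586451
  t = 2.0000: CF_t = 21.000000, DF = 0.911273, PV = 19.136738
  t = 2.5000: CF_t = 21.000000, DF = 0.890350, PV = 18.697350
  t = 3.0000: CF_t = 1021.000000, DF = 0.869907, PV = 888.175236
Price P = sum_t PV_t = 986.160339
First compute Macaulay numerator sum_t t * PV_t:
  t * PV_t at t = 0.5000: 10.258915
  t * PV_t at t = 1.0000: 20.046733
  t * PV_t at t = 1.5000: 29.379677
  t * PV_t at t = 2.0000: 38.273476
  t * PV_t at t = 2.5000: 46.743375
  t * PV_t at t = 3.0000: 2664.525708
Macaulay duration D = 2809.227884 / 986.160339 = 2.848652
Modified duration = D / (1 + y/m) = 2.848652 / (1 + 0.023500) = 2.783246


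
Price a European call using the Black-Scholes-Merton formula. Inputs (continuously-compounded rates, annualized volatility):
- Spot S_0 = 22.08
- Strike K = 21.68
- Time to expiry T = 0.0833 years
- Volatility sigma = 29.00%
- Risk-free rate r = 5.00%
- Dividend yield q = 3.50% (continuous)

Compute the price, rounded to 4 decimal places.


d1 = (ln(S/K) + (r - q + 0.5*sigma^2) * T) / (sigma * sqrt(T)) = 0.27520398
d2 = d1 - sigma * sqrt(T) = 0.19150493
exp(-rT) = 0.99584366; exp(-qT) = 0.99708875
C = S_0 * exp(-qT) * N(d1) - K * exp(-rT) * N(d2)
N(d1) = 0.60842023; N(d2) = 0.57593499
C = 22.0800 * 0.99708875 * 0.60842023 - 21.6800 * 0.99584366 * 0.57593499 = 0.9604

Answer: Price = 0.9604


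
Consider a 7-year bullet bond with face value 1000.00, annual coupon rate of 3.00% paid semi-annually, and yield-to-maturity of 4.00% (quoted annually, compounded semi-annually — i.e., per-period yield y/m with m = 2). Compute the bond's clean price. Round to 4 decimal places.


Answer: Price = 939.4688

Derivation:
Coupon per period c = face * coupon_rate / m = 15.000000
Periods per year m = 2; per-period yield y/m = 0.020000
Number of cashflows N = 14
Cashflows (t years, CF_t, discount factor 1/(1+y/m)^(m*t), PV):
  t = 0.5000: CF_t = 15.000000, DF = 0.980392, PV = 14.705882
  t = 1.0000: CF_t = 15.000000, DF = 0.961169, PV = 14.417532
  t = 1.5000: CF_t = 15.000000, DF = 0.942322, PV = 14.134835
  t = 2.0000: CF_t = 15.000000, DF = 0.923845, PV = 13.857681
  t = 2.5000: CF_t = 15.000000, DF = 0.905731, PV = 13.585962
  t = 3.0000: CF_t = 15.000000, DF = 0.887971, PV = 13.319571
  t = 3.5000: CF_t = 15.000000, DF = 0.870560, PV = 13.058403
  t = 4.0000: CF_t = 15.000000, DF = 0.853490, PV = 12.802356
  t = 4.5000: CF_t = 15.000000, DF = 0.836755, PV = 12.551329
  t = 5.0000: CF_t = 15.000000, DF = 0.820348, PV = 12.305224
  t = 5.5000: CF_t = 15.000000, DF = 0.804263, PV = 12.063946
  t = 6.0000: CF_t = 15.000000, DF = 0.788493, PV = 11.827398
  t = 6.5000: CF_t = 15.000000, DF = 0.773033, PV = 11.595488
  t = 7.0000: CF_t = 1015.000000, DF = 0.757875, PV = 769.243150
Price P = sum_t PV_t = 939.468756


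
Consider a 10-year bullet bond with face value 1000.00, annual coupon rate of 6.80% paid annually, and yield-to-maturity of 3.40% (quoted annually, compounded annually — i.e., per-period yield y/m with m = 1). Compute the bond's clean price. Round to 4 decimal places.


Answer: Price = 1284.1952

Derivation:
Coupon per period c = face * coupon_rate / m = 68.000000
Periods per year m = 1; per-period yield y/m = 0.034000
Number of cashflows N = 10
Cashflows (t years, CF_t, discount factor 1/(1+y/m)^(m*t), PV):
  t = 1.0000: CF_t = 68.000000, DF = 0.967118, PV = 65.764023
  t = 2.0000: CF_t = 68.000000, DF = 0.935317, PV = 63.601570
  t = 3.0000: CF_t = 68.000000, DF = 0.904562, PV = 61.510222
  t = 4.0000: CF_t = 68.000000, DF = 0.874818, PV = 59.487642
  t = 5.0000: CF_t = 68.000000, DF = 0.846052, PV = 57.531569
  t = 6.0000: CF_t = 68.000000, DF = 0.818233, PV = 55.639815
  t = 7.0000: CF_t = 68.000000, DF = 0.791327, PV = 53.810266
  t = 8.0000: CF_t = 68.000000, DF = 0.765307, PV = 52.040877
  t = 9.0000: CF_t = 68.000000, DF = 0.740142, PV = 50.329668
  t = 10.0000: CF_t = 1068.000000, DF = 0.715805, PV = 764.479537
Price P = sum_t PV_t = 1284.195190


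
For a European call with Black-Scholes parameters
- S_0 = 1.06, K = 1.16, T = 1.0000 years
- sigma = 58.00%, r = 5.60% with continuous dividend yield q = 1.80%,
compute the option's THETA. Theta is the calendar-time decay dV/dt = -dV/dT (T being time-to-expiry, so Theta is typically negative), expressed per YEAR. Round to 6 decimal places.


Answer: Theta = -0.128825

Derivation:
d1 = 0.2000843155; d2 = -0.3799156845
phi(d1) = 0.3910360984; exp(-qT) = 0.9821610324; exp(-rT) = 0.9455391359
Theta = -S*exp(-qT)*phi(d1)*sigma/(2*sqrt(T)) - r*K*exp(-rT)*N(d2) + q*S*exp(-qT)*N(d1)
N(d1) = 0.5792926801; N(d2) = 0.3520040021; sqrt(T) = 1.0000000000
Term 1 = -1.0600 * 0.9821610324 * 0.3910360984 * 0.5800 / (2 * 1.0000000000) = -0.1180601725
Term 2 = -0.0560 * 1.1600 * 0.9455391359 * 0.3520040021 = -0.0216208681
Term 3 = 0.0180 * 1.0600 * 0.9821610324 * 0.5792926801 = 0.0108557319
Theta = -0.1180601725 + (-0.0216208681) + (0.0108557319) = -0.128825


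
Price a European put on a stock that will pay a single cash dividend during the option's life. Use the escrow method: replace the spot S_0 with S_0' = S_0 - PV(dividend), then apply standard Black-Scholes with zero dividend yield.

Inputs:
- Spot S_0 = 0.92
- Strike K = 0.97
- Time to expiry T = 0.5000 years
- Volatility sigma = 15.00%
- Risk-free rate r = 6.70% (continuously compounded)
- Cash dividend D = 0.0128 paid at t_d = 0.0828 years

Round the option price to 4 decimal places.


PV(D) = D * exp(-r * t_d) = 0.0128 * 0.99446776 = 0.01272919
S_0' = S_0 - PV(D) = 0.9200 - 0.01272919 = 0.90727081
d1 = (ln(S_0'/K) + (r + sigma^2/2)*T) / (sigma*sqrt(T)) = -0.26144175
d2 = d1 - sigma*sqrt(T) = -0.36750777
exp(-rT) = 0.96705491
N(-d1) = 0.60312407; N(-d2) = 0.64337985
P = K * exp(-rT) * N(-d2) - S_0' * N(-d1) = 0.9700 * 0.96705491 * 0.64337985 - 0.90727081 * 0.60312407 = 0.0563

Answer: Price = 0.0563


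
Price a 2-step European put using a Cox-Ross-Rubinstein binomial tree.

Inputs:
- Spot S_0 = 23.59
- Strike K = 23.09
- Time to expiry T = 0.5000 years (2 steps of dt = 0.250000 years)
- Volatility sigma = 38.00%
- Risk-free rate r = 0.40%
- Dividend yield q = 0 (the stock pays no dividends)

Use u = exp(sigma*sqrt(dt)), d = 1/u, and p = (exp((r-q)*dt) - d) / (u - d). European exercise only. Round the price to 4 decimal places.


dt = T/N = 0.250000
u = exp(sigma*sqrt(dt)) = 1.209250; d = 1/u = 0.826959
p = (exp((r-q)*dt) - d) / (u - d) = 0.455260
Discount per step: exp(-r*dt) = 0.999000
Stock lattice S(k, i) with i counting down-moves:
  k=0: S(0,0) = 23.5900
  k=1: S(1,0) = 28.5262; S(1,1) = 19.5080
  k=2: S(2,0) = 34.4953; S(2,1) = 23.5900; S(2,2) = 16.1323
Terminal payoffs V(N, i) = max(K - S_T, 0):
  V(2,0) = 0.000000; V(2,1) = 0.000000; V(2,2) = 6.957709
Backward induction: V(k, i) = exp(-r*dt) * [p * V(k+1, i) + (1-p) * V(k+1, i+1)].
  V(1,0) = exp(-r*dt) * [p*0.000000 + (1-p)*0.000000] = 0.000000
  V(1,1) = exp(-r*dt) * [p*0.000000 + (1-p)*6.957709] = 3.786358
  V(0,0) = exp(-r*dt) * [p*0.000000 + (1-p)*3.786358] = 2.060521

Answer: Price = V(0,0) = 2.0605


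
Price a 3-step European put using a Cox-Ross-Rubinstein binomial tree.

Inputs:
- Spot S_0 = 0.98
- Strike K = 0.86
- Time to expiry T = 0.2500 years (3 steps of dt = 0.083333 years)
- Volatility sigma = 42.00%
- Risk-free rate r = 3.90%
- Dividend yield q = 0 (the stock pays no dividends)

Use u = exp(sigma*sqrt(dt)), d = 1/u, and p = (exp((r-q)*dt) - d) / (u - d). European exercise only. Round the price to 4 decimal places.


Answer: Price = V(0,0) = 0.0245

Derivation:
dt = T/N = 0.083333
u = exp(sigma*sqrt(dt)) = 1.128900; d = 1/u = 0.885818
p = (exp((r-q)*dt) - d) / (u - d) = 0.483118
Discount per step: exp(-r*dt) = 0.996755
Stock lattice S(k, i) with i counting down-moves:
  k=0: S(0,0) = 0.9800
  k=1: S(1,0) = 1.1063; S(1,1) = 0.8681
  k=2: S(2,0) = 1.2489; S(2,1) = 0.9800; S(2,2) = 0.7690
  k=3: S(3,0) = 1.4099; S(3,1) = 1.1063; S(3,2) = 0.8681; S(3,3) = 0.6812
Terminal payoffs V(N, i) = max(K - S_T, 0):
  V(3,0) = 0.000000; V(3,1) = 0.000000; V(3,2) = 0.000000; V(3,3) = 0.178823
Backward induction: V(k, i) = exp(-r*dt) * [p * V(k+1, i) + (1-p) * V(k+1, i+1)].
  V(2,0) = exp(-r*dt) * [p*0.000000 + (1-p)*0.000000] = 0.000000
  V(2,1) = exp(-r*dt) * [p*0.000000 + (1-p)*0.000000] = 0.000000
  V(2,2) = exp(-r*dt) * [p*0.000000 + (1-p)*0.178823] = 0.092131
  V(1,0) = exp(-r*dt) * [p*0.000000 + (1-p)*0.000000] = 0.000000
  V(1,1) = exp(-r*dt) * [p*0.000000 + (1-p)*0.092131] = 0.047466
  V(0,0) = exp(-r*dt) * [p*0.000000 + (1-p)*0.047466] = 0.024455


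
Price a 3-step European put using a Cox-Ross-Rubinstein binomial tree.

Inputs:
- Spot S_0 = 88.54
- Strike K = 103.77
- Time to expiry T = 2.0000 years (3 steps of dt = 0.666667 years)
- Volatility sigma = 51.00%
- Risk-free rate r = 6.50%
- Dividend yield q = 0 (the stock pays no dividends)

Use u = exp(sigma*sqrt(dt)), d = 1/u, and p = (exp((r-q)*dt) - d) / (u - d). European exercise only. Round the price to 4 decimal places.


dt = T/N = 0.666667
u = exp(sigma*sqrt(dt)) = 1.516512; d = 1/u = 0.659408
p = (exp((r-q)*dt) - d) / (u - d) = 0.449045
Discount per step: exp(-r*dt) = 0.957592
Stock lattice S(k, i) with i counting down-moves:
  k=0: S(0,0) = 88.5400
  k=1: S(1,0) = 134.2720; S(1,1) = 58.3840
  k=2: S(2,0) = 203.6252; S(2,1) = 88.5400; S(2,2) = 38.4988
  k=3: S(3,0) = 308.8001; S(3,1) = 134.2720; S(3,2) = 58.3840; S(3,3) = 25.3864
Terminal payoffs V(N, i) = max(K - S_T, 0):
  V(3,0) = 0.000000; V(3,1) = 0.000000; V(3,2) = 45.386041; V(3,3) = 78.383573
Backward induction: V(k, i) = exp(-r*dt) * [p * V(k+1, i) + (1-p) * V(k+1, i+1)].
  V(2,0) = exp(-r*dt) * [p*0.000000 + (1-p)*0.000000] = 0.000000
  V(2,1) = exp(-r*dt) * [p*0.000000 + (1-p)*45.386041] = 23.945249
  V(2,2) = exp(-r*dt) * [p*45.386041 + (1-p)*78.383573] = 60.870504
  V(1,0) = exp(-r*dt) * [p*0.000000 + (1-p)*23.945249] = 12.633288
  V(1,1) = exp(-r*dt) * [p*23.945249 + (1-p)*60.870504] = 42.411199
  V(0,0) = exp(-r*dt) * [p*12.633288 + (1-p)*42.411199] = 27.808083

Answer: Price = V(0,0) = 27.8081


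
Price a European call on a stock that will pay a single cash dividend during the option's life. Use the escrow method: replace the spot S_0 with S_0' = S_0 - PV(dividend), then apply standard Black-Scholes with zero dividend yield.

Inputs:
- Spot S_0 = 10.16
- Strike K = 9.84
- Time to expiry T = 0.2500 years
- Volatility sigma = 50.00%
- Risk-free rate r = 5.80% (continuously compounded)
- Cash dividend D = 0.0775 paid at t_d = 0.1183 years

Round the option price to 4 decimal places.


PV(D) = D * exp(-r * t_d) = 0.0775 * 0.99316209 = 0.07697006
S_0' = S_0 - PV(D) = 10.1600 - 0.07697006 = 10.08302994
d1 = (ln(S_0'/K) + (r + sigma^2/2)*T) / (sigma*sqrt(T)) = 0.28059238
d2 = d1 - sigma*sqrt(T) = 0.03059238
exp(-rT) = 0.98560462
N(d1) = 0.61048847; N(d2) = 0.51220269
C = S_0' * N(d1) - K * exp(-rT) * N(d2) = 10.08302994 * 0.61048847 - 9.8400 * 0.98560462 * 0.51220269 = 1.1881

Answer: Price = 1.1881


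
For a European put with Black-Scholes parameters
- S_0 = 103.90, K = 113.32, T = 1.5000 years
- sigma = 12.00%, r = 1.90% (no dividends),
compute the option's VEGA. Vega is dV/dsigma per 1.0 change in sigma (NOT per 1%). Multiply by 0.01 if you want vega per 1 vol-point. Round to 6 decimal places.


Answer: Vega = 48.183854

Derivation:
d1 = -0.3231065912; d2 = -0.4700759758
phi(d1) = 0.3786520885; exp(-qT) = 1.0000000000; exp(-rT) = 0.9719022941
Vega = S * exp(-qT) * phi(d1) * sqrt(T) = 103.9000 * 1.0000000000 * 0.3786520885 * 1.2247448714 = 48.183854


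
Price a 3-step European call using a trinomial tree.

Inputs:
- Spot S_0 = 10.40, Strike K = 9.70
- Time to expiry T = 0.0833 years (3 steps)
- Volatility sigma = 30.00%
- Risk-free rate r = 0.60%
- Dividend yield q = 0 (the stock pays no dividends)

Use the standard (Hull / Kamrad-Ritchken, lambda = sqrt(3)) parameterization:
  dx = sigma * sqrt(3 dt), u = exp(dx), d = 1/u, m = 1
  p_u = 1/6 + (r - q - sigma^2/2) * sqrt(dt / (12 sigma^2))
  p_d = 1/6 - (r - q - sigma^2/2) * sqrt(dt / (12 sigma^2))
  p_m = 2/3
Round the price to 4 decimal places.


dt = T/N = 0.027767; dx = sigma*sqrt(3*dt) = 0.086585
u = exp(dx) = 1.090444; d = 1/u = 0.917057
p_u = 0.160413, p_m = 0.666667, p_d = 0.172920
Discount per step: exp(-r*dt) = 0.999833
Stock lattice S(k, j) with j the centered position index:
  k=0: S(0,+0) = 10.4000
  k=1: S(1,-1) = 9.5374; S(1,+0) = 10.4000; S(1,+1) = 11.3406
  k=2: S(2,-2) = 8.7463; S(2,-1) = 9.5374; S(2,+0) = 10.4000; S(2,+1) = 11.3406; S(2,+2) = 12.3663
  k=3: S(3,-3) = 8.0209; S(3,-2) = 8.7463; S(3,-1) = 9.5374; S(3,+0) = 10.4000; S(3,+1) = 11.3406; S(3,+2) = 12.3663; S(3,+3) = 13.4848
Terminal payoffs V(N, j) = max(S_T - K, 0):
  V(3,-3) = 0.000000; V(3,-2) = 0.000000; V(3,-1) = 0.000000; V(3,+0) = 0.700000; V(3,+1) = 1.640621; V(3,+2) = 2.666315; V(3,+3) = 3.784778
Backward induction: V(k, j) = exp(-r*dt) * [p_u * V(k+1, j+1) + p_m * V(k+1, j) + p_d * V(k+1, j-1)]
  V(2,-2) = exp(-r*dt) * [p_u*0.000000 + p_m*0.000000 + p_d*0.000000] = 0.000000
  V(2,-1) = exp(-r*dt) * [p_u*0.700000 + p_m*0.000000 + p_d*0.000000] = 0.112271
  V(2,+0) = exp(-r*dt) * [p_u*1.640621 + p_m*0.700000 + p_d*0.000000] = 0.729722
  V(2,+1) = exp(-r*dt) * [p_u*2.666315 + p_m*1.640621 + p_d*0.700000] = 1.642230
  V(2,+2) = exp(-r*dt) * [p_u*3.784778 + p_m*2.666315 + p_d*1.640621] = 2.667924
  V(1,-1) = exp(-r*dt) * [p_u*0.729722 + p_m*0.112271 + p_d*0.000000] = 0.191872
  V(1,+0) = exp(-r*dt) * [p_u*1.642230 + p_m*0.729722 + p_d*0.112271] = 0.769203
  V(1,+1) = exp(-r*dt) * [p_u*2.667924 + p_m*1.642230 + p_d*0.729722] = 1.648699
  V(0,+0) = exp(-r*dt) * [p_u*1.648699 + p_m*0.769203 + p_d*0.191872] = 0.810319

Answer: Price = V(0,0) = 0.8103


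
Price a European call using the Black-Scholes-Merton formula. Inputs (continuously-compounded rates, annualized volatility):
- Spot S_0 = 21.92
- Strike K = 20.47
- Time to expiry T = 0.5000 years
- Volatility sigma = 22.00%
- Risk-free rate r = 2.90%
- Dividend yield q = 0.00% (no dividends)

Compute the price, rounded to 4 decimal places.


Answer: Price = 2.3580

Derivation:
d1 = (ln(S/K) + (r - q + 0.5*sigma^2) * T) / (sigma * sqrt(T)) = 0.61093423
d2 = d1 - sigma * sqrt(T) = 0.45537074
exp(-rT) = 0.98560462; exp(-qT) = 1.00000000
C = S_0 * exp(-qT) * N(d1) - K * exp(-rT) * N(d2)
N(d1) = 0.72937844; N(d2) = 0.67557873
C = 21.9200 * 1.00000000 * 0.72937844 - 20.4700 * 0.98560462 * 0.67557873 = 2.3580


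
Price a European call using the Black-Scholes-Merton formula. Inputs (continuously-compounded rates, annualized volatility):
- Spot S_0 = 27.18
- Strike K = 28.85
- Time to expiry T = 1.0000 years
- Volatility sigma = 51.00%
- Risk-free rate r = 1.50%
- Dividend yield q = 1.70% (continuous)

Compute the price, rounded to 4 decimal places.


Answer: Price = 4.7397

Derivation:
d1 = (ln(S/K) + (r - q + 0.5*sigma^2) * T) / (sigma * sqrt(T)) = 0.13415964
d2 = d1 - sigma * sqrt(T) = -0.37584036
exp(-rT) = 0.98511194; exp(-qT) = 0.98314368
C = S_0 * exp(-qT) * N(d1) - K * exp(-rT) * N(d2)
N(d1) = 0.55336183; N(d2) = 0.35351779
C = 27.1800 * 0.98314368 * 0.55336183 - 28.8500 * 0.98511194 * 0.35351779 = 4.7397


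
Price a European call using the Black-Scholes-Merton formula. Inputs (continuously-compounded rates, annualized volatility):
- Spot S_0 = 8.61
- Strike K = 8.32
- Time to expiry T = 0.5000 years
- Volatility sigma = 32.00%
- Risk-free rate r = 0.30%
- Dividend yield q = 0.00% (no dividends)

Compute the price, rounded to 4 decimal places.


d1 = (ln(S/K) + (r - q + 0.5*sigma^2) * T) / (sigma * sqrt(T)) = 0.27118457
d2 = d1 - sigma * sqrt(T) = 0.04491040
exp(-rT) = 0.99850112; exp(-qT) = 1.00000000
C = S_0 * exp(-qT) * N(d1) - K * exp(-rT) * N(d2)
N(d1) = 0.60687546; N(d2) = 0.51791064
C = 8.6100 * 1.00000000 * 0.60687546 - 8.3200 * 0.99850112 * 0.51791064 = 0.9226

Answer: Price = 0.9226


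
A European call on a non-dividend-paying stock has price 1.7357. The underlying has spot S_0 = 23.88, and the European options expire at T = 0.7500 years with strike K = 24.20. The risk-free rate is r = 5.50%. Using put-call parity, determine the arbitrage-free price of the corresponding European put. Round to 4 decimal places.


Answer: Put price = 1.0778

Derivation:
Put-call parity: C - P = S_0 * exp(-qT) - K * exp(-rT).
S_0 * exp(-qT) = 23.8800 * 1.00000000 = 23.88000000
K * exp(-rT) = 24.2000 * 0.95958920 = 23.22205870
P = C - S*exp(-qT) + K*exp(-rT)
P = 1.7357 - 23.88000000 + 23.22205870 = 1.0778


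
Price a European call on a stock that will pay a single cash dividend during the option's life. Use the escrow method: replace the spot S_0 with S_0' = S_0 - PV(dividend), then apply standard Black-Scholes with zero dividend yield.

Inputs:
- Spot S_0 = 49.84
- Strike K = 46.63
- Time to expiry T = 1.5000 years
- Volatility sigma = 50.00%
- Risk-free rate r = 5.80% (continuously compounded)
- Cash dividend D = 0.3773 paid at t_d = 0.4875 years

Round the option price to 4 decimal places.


PV(D) = D * exp(-r * t_d) = 0.3773 * 0.97212100 = 0.36678125
S_0' = S_0 - PV(D) = 49.8400 - 0.36678125 = 49.47321875
d1 = (ln(S_0'/K) + (r + sigma^2/2)*T) / (sigma*sqrt(T)) = 0.54490920
d2 = d1 - sigma*sqrt(T) = -0.06746323
exp(-rT) = 0.91667710
N(d1) = 0.70709202; N(d2) = 0.47310647
C = S_0' * N(d1) - K * exp(-rT) * N(d2) = 49.47321875 * 0.70709202 - 46.6300 * 0.91667710 * 0.47310647 = 14.7593

Answer: Price = 14.7593


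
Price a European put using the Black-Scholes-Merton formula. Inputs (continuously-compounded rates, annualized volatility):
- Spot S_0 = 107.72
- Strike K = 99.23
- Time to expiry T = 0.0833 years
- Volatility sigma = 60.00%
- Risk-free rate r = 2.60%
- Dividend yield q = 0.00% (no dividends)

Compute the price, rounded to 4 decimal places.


Answer: Price = 3.6053

Derivation:
d1 = (ln(S/K) + (r - q + 0.5*sigma^2) * T) / (sigma * sqrt(T)) = 0.57316181
d2 = d1 - sigma * sqrt(T) = 0.39999137
exp(-rT) = 0.99783654; exp(-qT) = 1.00000000
P = K * exp(-rT) * N(-d2) - S_0 * exp(-qT) * N(-d1)
N(-d1) = 0.28326757; N(-d2) = 0.34458144
P = 99.2300 * 0.99783654 * 0.34458144 - 107.7200 * 1.00000000 * 0.28326757 = 3.6053


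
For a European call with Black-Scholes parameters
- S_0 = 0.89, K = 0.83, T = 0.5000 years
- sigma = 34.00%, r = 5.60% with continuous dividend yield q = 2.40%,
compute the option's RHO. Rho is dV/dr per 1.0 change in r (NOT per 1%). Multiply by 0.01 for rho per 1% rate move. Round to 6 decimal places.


d1 = 0.4770714767; d2 = 0.2366551711
phi(d1) = 0.3560311222; exp(-qT) = 0.9880717129; exp(-rT) = 0.9723883668
N(d2) = 0.5935378423
Rho = K*T*exp(-rT)*N(d2) = 0.8300 * 0.5000 * 0.9723883668 * 0.5935378423 = 0.239517

Answer: Rho = 0.239517


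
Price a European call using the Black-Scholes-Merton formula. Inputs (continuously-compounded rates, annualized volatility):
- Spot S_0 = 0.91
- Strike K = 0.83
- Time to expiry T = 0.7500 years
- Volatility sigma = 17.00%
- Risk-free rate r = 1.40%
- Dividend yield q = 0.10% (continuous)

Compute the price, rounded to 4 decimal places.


d1 = (ln(S/K) + (r - q + 0.5*sigma^2) * T) / (sigma * sqrt(T)) = 0.76486276
d2 = d1 - sigma * sqrt(T) = 0.61763844
exp(-rT) = 0.98955493; exp(-qT) = 0.99925028
C = S_0 * exp(-qT) * N(d1) - K * exp(-rT) * N(d2)
N(d1) = 0.77782336; N(d2) = 0.73159315
C = 0.9100 * 0.99925028 * 0.77782336 - 0.8300 * 0.98955493 * 0.73159315 = 0.1064

Answer: Price = 0.1064


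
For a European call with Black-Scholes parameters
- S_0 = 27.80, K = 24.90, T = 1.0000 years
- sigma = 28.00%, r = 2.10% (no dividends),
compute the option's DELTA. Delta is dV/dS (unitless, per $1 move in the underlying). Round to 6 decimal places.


d1 = 0.6084579187; d2 = 0.3284579187
phi(d1) = 0.3315259962; exp(-qT) = 1.0000000000; exp(-rT) = 0.9792189646
N(d1) = 0.7285580961
Delta = exp(-qT) * N(d1) = 1.0000000000 * 0.7285580961 = 0.728558

Answer: Delta = 0.728558


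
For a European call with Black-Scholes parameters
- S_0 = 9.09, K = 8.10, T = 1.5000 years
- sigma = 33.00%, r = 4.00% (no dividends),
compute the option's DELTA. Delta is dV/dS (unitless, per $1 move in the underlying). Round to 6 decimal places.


Answer: Delta = 0.737560

Derivation:
d1 = 0.6358426213; d2 = 0.2316768137
phi(d1) = 0.3259254995; exp(-qT) = 1.0000000000; exp(-rT) = 0.9417645336
N(d1) = 0.7375604978
Delta = exp(-qT) * N(d1) = 1.0000000000 * 0.7375604978 = 0.737560


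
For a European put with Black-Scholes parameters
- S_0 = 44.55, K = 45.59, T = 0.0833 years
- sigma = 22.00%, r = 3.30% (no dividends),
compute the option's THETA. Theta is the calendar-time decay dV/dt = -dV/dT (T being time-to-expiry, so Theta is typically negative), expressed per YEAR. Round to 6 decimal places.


d1 = -0.2883887222; d2 = -0.3518845488
phi(d1) = 0.3826928534; exp(-qT) = 1.0000000000; exp(-rT) = 0.9972548748
Theta = -S*exp(-qT)*phi(d1)*sigma/(2*sqrt(T)) + r*K*exp(-rT)*N(-d2) - q*S*exp(-qT)*N(-d1)
N(-d1) = 0.6134754002; N(-d2) = 0.6375375764; sqrt(T) = 0.2886173938
Term 1 = -44.5500 * 1.0000000000 * 0.3826928534 * 0.2200 / (2 * 0.2886173938) = -6.4978285037
Term 2 = 0.0330 * 45.5900 * 0.9972548748 * 0.6375375764 = 0.9565231538
Term 3 = 0 (no dividend yield, q = 0)
Theta = -6.4978285037 + (0.9565231538) + (0.0000000000) = -5.541305

Answer: Theta = -5.541305


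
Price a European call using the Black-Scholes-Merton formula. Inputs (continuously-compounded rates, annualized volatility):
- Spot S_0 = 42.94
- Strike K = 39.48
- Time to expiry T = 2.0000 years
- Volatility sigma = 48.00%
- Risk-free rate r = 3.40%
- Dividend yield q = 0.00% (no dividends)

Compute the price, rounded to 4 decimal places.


d1 = (ln(S/K) + (r - q + 0.5*sigma^2) * T) / (sigma * sqrt(T)) = 0.56334251
d2 = d1 - sigma * sqrt(T) = -0.11548000
exp(-rT) = 0.93426047; exp(-qT) = 1.00000000
C = S_0 * exp(-qT) * N(d1) - K * exp(-rT) * N(d2)
N(d1) = 0.71339916; N(d2) = 0.45403234
C = 42.9400 * 1.00000000 * 0.71339916 - 39.4800 * 0.93426047 * 0.45403234 = 13.8866

Answer: Price = 13.8866


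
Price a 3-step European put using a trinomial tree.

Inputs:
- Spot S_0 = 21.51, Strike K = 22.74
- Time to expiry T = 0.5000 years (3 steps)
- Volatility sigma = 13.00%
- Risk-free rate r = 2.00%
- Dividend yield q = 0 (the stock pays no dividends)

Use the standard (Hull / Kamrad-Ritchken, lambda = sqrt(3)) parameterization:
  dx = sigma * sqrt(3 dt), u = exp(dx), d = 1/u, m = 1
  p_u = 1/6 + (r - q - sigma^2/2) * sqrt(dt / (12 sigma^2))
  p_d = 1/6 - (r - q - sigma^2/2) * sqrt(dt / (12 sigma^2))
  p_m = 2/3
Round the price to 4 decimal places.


dt = T/N = 0.166667; dx = sigma*sqrt(3*dt) = 0.091924
u = exp(dx) = 1.096281; d = 1/u = 0.912175
p_u = 0.177137, p_m = 0.666667, p_d = 0.156196
Discount per step: exp(-r*dt) = 0.996672
Stock lattice S(k, j) with j the centered position index:
  k=0: S(0,+0) = 21.5100
  k=1: S(1,-1) = 19.6209; S(1,+0) = 21.5100; S(1,+1) = 23.5810
  k=2: S(2,-2) = 17.8977; S(2,-1) = 19.6209; S(2,+0) = 21.5100; S(2,+1) = 23.5810; S(2,+2) = 25.8514
  k=3: S(3,-3) = 16.3258; S(3,-2) = 17.8977; S(3,-1) = 19.6209; S(3,+0) = 21.5100; S(3,+1) = 23.5810; S(3,+2) = 25.8514; S(3,+3) = 28.3404
Terminal payoffs V(N, j) = max(K - S_T, 0):
  V(3,-3) = 6.414206; V(3,-2) = 4.842336; V(3,-1) = 3.119125; V(3,+0) = 1.230000; V(3,+1) = 0.000000; V(3,+2) = 0.000000; V(3,+3) = 0.000000
Backward induction: V(k, j) = exp(-r*dt) * [p_u * V(k+1, j+1) + p_m * V(k+1, j) + p_d * V(k+1, j-1)]
  V(2,-2) = exp(-r*dt) * [p_u*3.119125 + p_m*4.842336 + p_d*6.414206] = 4.766696
  V(2,-1) = exp(-r*dt) * [p_u*1.230000 + p_m*3.119125 + p_d*4.842336] = 3.043487
  V(2,+0) = exp(-r*dt) * [p_u*0.000000 + p_m*1.230000 + p_d*3.119125] = 1.302845
  V(2,+1) = exp(-r*dt) * [p_u*0.000000 + p_m*0.000000 + p_d*1.230000] = 0.191482
  V(2,+2) = exp(-r*dt) * [p_u*0.000000 + p_m*0.000000 + p_d*0.000000] = 0.000000
  V(1,-1) = exp(-r*dt) * [p_u*1.302845 + p_m*3.043487 + p_d*4.766696] = 2.994315
  V(1,+0) = exp(-r*dt) * [p_u*0.191482 + p_m*1.302845 + p_d*3.043487] = 1.373277
  V(1,+1) = exp(-r*dt) * [p_u*0.000000 + p_m*0.191482 + p_d*1.302845] = 0.330052
  V(0,+0) = exp(-r*dt) * [p_u*0.330052 + p_m*1.373277 + p_d*2.994315] = 1.436885

Answer: Price = V(0,0) = 1.4369
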